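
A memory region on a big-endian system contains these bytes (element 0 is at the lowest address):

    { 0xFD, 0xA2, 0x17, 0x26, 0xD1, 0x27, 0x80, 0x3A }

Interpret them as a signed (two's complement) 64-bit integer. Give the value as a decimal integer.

-170548380401434566

Big-endian stores the most-significant byte at the lowest address.
The bytes are already most-significant first: 0xFDA21726D127803A.
Top bit is set, so as a signed 64-bit value this is 0xFDA21726D127803A − 2^64 = -170548380401434566.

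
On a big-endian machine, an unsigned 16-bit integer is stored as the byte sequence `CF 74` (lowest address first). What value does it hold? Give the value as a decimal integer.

In big-endian order the high byte comes first in memory.
The bytes are already most-significant first: 0xCF74.
0xCF74 = 53108.

53108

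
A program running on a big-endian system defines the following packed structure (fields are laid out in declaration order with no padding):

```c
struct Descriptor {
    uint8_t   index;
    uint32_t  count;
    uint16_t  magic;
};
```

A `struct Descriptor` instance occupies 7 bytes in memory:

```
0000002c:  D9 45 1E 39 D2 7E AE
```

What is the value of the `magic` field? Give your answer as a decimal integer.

`magic` follows `index` (1 B), `count` (4 B), so it starts at offset 1 + 4 = 5 and occupies 2 bytes.
Bytes at offsets 5..6: 7E AE.
Big-endian stores the most-significant byte at the lowest address.
The bytes are already most-significant first: 0x7EAE.
0x7EAE = 32430.

32430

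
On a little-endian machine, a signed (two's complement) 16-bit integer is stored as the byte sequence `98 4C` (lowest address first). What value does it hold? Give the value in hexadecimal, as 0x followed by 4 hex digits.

0x4C98

Little-endian stores the least-significant byte at the lowest address.
Reassemble most-significant byte first: 4C 98 → 0x4C98.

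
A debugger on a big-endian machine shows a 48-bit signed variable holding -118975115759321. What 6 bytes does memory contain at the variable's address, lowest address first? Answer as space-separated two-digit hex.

Two's complement of -118975115759321 in 48 bits: 118975115759321 = 0x6C350D830ED9; invert → 0x93CAF27CF126; add 1 → 0x93CAF27CF127.
Split into bytes (most-significant first): 93 CA F2 7C F1 27.
Big-endian: lowest address holds the most-significant byte.
So the memory order matches the most-significant-first order: 93 CA F2 7C F1 27.

93 CA F2 7C F1 27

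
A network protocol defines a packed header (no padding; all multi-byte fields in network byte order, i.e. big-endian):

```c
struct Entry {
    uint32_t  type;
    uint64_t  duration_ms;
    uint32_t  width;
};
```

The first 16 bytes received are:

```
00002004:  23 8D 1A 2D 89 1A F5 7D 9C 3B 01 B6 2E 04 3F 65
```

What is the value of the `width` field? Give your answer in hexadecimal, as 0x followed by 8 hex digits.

0x2E043F65

`width` follows `type` (4 B), `duration_ms` (8 B), so it starts at offset 4 + 8 = 12 and occupies 4 bytes.
Bytes at offsets 12..15: 2E 04 3F 65.
In big-endian order the high byte comes first in memory.
The bytes are already most-significant first: 0x2E043F65.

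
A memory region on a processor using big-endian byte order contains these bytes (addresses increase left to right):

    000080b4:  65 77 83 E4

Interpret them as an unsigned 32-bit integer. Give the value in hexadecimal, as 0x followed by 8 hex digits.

0x657783E4

Big-endian: lowest address holds the most-significant byte.
The bytes are already most-significant first: 0x657783E4.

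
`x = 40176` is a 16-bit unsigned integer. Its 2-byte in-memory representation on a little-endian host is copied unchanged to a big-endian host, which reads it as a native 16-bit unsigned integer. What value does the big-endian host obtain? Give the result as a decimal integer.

61596

40176 in 16-bit hexadecimal is 0x9CF0.
Stored little-endian, the bytes at ascending addresses are F0 9C.
Read back as big-endian, the last byte is least significant, giving 0xF09C.
0xF09C = 61596.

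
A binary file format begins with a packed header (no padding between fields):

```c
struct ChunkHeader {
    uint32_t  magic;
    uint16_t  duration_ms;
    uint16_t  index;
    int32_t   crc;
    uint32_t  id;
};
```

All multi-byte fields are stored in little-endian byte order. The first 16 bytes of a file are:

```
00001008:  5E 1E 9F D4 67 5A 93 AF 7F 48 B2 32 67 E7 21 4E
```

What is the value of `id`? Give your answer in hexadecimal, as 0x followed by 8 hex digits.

`id` follows `magic` (4 B), `duration_ms` (2 B), `index` (2 B), `crc` (4 B), so it starts at offset 4 + 2 + 2 + 4 = 12 and occupies 4 bytes.
Bytes at offsets 12..15: 67 E7 21 4E.
In little-endian order the low byte comes first in memory.
Reassemble most-significant byte first: 4E 21 E7 67 → 0x4E21E767.

0x4E21E767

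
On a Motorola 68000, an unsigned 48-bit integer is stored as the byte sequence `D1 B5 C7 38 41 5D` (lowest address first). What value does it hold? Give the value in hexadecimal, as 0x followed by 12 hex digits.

0xD1B5C738415D

In big-endian order the high byte comes first in memory.
The bytes are already most-significant first: 0xD1B5C738415D.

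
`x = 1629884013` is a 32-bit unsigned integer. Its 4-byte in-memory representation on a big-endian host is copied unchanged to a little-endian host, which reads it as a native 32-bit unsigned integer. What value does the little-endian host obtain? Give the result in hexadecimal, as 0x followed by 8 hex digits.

0x6D0E2661

1629884013 in 32-bit hexadecimal is 0x61260E6D.
Stored big-endian, the bytes at ascending addresses are 61 26 0E 6D.
Read back as little-endian, the first byte is least significant, giving 0x6D0E2661.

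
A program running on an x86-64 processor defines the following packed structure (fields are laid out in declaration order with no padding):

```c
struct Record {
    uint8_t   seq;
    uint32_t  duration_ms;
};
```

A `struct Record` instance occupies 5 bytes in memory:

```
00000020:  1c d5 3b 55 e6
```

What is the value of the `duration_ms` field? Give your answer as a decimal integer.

`duration_ms` follows `seq` (1 byte), so it starts at byte offset 1 and occupies 4 bytes.
Bytes at offsets 1..4: D5 3B 55 E6.
In little-endian order the low byte comes first in memory.
Reassemble most-significant byte first: E6 55 3B D5 → 0xE6553BD5.
0xE6553BD5 = 3864345557.

3864345557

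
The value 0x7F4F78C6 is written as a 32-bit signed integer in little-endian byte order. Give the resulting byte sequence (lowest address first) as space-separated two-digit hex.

Split into bytes (most-significant first): 7F 4F 78 C6.
In little-endian order the low byte comes first in memory.
So at ascending addresses the bytes are C6 78 4F 7F.

C6 78 4F 7F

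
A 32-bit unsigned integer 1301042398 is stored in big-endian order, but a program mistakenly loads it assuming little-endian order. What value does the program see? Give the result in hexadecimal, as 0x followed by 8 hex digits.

0xDE548C4D

1301042398 in 32-bit hexadecimal is 0x4D8C54DE.
Stored big-endian, the bytes at ascending addresses are 4D 8C 54 DE.
Read back as little-endian, the first byte is least significant, giving 0xDE548C4D.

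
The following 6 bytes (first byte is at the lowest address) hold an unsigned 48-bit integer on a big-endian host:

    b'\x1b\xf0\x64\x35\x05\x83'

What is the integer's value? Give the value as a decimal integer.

In big-endian order the high byte comes first in memory.
The bytes are already most-significant first: 0x1BF064350583.
0x1BF064350583 = 30719287297411.

30719287297411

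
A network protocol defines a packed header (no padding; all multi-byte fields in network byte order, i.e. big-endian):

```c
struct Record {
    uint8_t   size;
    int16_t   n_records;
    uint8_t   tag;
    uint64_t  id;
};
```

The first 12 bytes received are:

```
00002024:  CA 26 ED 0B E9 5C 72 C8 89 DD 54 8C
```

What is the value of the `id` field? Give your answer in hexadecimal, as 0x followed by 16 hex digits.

0xE95C72C889DD548C

`id` follows `size` (1 B), `n_records` (2 B), `tag` (1 B), so it starts at offset 1 + 2 + 1 = 4 and occupies 8 bytes.
Bytes at offsets 4..11: E9 5C 72 C8 89 DD 54 8C.
In big-endian order the high byte comes first in memory.
The bytes are already most-significant first: 0xE95C72C889DD548C.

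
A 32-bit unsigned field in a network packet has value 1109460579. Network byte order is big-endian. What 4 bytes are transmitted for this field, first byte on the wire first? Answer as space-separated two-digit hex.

42 21 06 63

1109460579 in hexadecimal, padded to 32 bits, is 0x42210663.
Split into bytes (most-significant first): 42 21 06 63.
Big-endian stores the most-significant byte at the lowest address.
So the memory order matches the most-significant-first order: 42 21 06 63.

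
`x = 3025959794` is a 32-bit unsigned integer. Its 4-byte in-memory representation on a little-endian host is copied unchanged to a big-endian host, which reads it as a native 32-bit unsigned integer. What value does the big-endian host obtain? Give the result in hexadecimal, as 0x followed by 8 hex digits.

0x727B5CB4

3025959794 in 32-bit hexadecimal is 0xB45C7B72.
Stored little-endian, the bytes at ascending addresses are 72 7B 5C B4.
Read back as big-endian, the last byte is least significant, giving 0x727B5CB4.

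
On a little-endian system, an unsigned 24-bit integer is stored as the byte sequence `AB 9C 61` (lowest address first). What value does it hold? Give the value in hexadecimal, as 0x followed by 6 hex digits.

0x619CAB

Little-endian stores the least-significant byte at the lowest address.
Reassemble most-significant byte first: 61 9C AB → 0x619CAB.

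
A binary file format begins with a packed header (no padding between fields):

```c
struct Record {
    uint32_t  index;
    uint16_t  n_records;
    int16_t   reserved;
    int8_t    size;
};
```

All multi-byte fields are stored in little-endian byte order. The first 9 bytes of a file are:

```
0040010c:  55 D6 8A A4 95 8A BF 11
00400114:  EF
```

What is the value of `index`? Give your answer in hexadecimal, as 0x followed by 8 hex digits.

0xA48AD655

`index` is the first field, at byte offset 0, occupying 4 bytes.
Bytes at offsets 0..3: 55 D6 8A A4.
In little-endian order the low byte comes first in memory.
Reassemble most-significant byte first: A4 8A D6 55 → 0xA48AD655.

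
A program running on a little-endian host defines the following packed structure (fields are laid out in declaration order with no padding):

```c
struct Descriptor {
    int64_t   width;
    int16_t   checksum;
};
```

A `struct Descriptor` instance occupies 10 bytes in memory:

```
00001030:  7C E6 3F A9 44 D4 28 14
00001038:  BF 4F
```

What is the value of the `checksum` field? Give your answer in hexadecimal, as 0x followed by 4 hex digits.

`checksum` follows `width` (8 bytes), so it starts at byte offset 8 and occupies 2 bytes.
Bytes at offsets 8..9: BF 4F.
Little-endian: lowest address holds the least-significant byte.
Reassemble most-significant byte first: 4F BF → 0x4FBF.

0x4FBF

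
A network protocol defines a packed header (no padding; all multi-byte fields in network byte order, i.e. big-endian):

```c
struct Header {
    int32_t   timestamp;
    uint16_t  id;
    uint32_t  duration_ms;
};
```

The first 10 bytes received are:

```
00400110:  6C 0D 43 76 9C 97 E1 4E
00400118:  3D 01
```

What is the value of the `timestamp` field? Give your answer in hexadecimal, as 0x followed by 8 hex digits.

`timestamp` is the first field, at byte offset 0, occupying 4 bytes.
Bytes at offsets 0..3: 6C 0D 43 76.
Big-endian stores the most-significant byte at the lowest address.
The bytes are already most-significant first: 0x6C0D4376.

0x6C0D4376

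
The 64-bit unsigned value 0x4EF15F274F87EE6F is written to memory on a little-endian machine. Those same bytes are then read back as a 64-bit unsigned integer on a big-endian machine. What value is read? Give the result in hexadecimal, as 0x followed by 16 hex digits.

Stored little-endian, the bytes at ascending addresses are 6F EE 87 4F 27 5F F1 4E.
Read back as big-endian, the last byte is least significant, giving 0x6FEE874F275FF14E.

0x6FEE874F275FF14E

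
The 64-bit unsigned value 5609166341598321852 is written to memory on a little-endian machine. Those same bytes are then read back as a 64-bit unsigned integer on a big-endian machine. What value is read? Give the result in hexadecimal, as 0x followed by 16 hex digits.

0xBC9C0BAD11C3D74D

5609166341598321852 in 64-bit hexadecimal is 0x4DD7C311AD0B9CBC.
Stored little-endian, the bytes at ascending addresses are BC 9C 0B AD 11 C3 D7 4D.
Read back as big-endian, the last byte is least significant, giving 0xBC9C0BAD11C3D74D.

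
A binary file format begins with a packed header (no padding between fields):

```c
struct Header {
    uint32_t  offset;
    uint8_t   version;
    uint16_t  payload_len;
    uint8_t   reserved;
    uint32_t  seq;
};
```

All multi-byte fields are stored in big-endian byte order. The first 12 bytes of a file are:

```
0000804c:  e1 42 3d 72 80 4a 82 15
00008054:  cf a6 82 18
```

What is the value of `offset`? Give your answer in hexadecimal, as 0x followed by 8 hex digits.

`offset` is the first field, at byte offset 0, occupying 4 bytes.
Bytes at offsets 0..3: E1 42 3D 72.
In big-endian order the high byte comes first in memory.
The bytes are already most-significant first: 0xE1423D72.

0xE1423D72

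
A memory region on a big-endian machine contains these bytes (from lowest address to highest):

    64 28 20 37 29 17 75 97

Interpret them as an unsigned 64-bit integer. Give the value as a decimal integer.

Big-endian: lowest address holds the most-significant byte.
The bytes are already most-significant first: 0x6428203729177597.
0x6428203729177597 = 7217053824145913239.

7217053824145913239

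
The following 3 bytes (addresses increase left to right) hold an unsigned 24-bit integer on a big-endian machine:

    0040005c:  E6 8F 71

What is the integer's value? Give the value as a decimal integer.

15110001

Big-endian: lowest address holds the most-significant byte.
The bytes are already most-significant first: 0xE68F71.
0xE68F71 = 15110001.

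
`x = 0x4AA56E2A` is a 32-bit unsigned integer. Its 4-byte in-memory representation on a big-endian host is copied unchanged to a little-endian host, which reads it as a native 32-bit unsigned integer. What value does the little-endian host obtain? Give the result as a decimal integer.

711894346

Stored big-endian, the bytes at ascending addresses are 4A A5 6E 2A.
Read back as little-endian, the first byte is least significant, giving 0x2A6EA54A.
0x2A6EA54A = 711894346.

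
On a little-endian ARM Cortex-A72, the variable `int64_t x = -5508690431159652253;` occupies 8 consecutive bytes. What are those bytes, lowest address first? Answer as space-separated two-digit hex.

63 B0 22 39 3D 33 8D B3

Two's complement of -5508690431159652253 in 64 bits: 5508690431159652253 = 0x4C72CCC2C6DD4F9D; invert → 0xB38D333D3922B062; add 1 → 0xB38D333D3922B063.
Split into bytes (most-significant first): B3 8D 33 3D 39 22 B0 63.
Little-endian: lowest address holds the least-significant byte.
So at ascending addresses the bytes are 63 B0 22 39 3D 33 8D B3.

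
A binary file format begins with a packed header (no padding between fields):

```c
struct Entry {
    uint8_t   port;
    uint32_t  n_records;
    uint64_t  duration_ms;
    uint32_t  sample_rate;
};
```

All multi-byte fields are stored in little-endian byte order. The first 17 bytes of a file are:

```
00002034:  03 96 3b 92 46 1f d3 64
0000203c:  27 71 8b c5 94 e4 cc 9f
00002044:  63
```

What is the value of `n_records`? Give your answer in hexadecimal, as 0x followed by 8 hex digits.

0x46923B96

`n_records` follows `port` (1 byte), so it starts at byte offset 1 and occupies 4 bytes.
Bytes at offsets 1..4: 96 3B 92 46.
Little-endian stores the least-significant byte at the lowest address.
Reassemble most-significant byte first: 46 92 3B 96 → 0x46923B96.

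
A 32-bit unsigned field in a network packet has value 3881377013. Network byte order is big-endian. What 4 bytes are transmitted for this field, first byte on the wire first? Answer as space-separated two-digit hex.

3881377013 in hexadecimal, padded to 32 bits, is 0xE7591CF5.
Split into bytes (most-significant first): E7 59 1C F5.
Big-endian stores the most-significant byte at the lowest address.
So the memory order matches the most-significant-first order: E7 59 1C F5.

E7 59 1C F5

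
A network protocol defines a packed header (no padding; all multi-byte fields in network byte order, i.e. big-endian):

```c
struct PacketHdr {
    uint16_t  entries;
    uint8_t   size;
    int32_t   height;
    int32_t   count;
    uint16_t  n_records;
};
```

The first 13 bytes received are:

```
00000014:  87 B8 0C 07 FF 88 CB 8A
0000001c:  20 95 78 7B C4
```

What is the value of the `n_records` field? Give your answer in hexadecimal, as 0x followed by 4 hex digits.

`n_records` follows `entries` (2 B), `size` (1 B), `height` (4 B), `count` (4 B), so it starts at offset 2 + 1 + 4 + 4 = 11 and occupies 2 bytes.
Bytes at offsets 11..12: 7B C4.
Big-endian stores the most-significant byte at the lowest address.
The bytes are already most-significant first: 0x7BC4.

0x7BC4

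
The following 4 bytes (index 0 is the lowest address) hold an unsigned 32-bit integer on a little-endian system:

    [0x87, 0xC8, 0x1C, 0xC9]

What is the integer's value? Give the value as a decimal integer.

3374106759

In little-endian order the low byte comes first in memory.
Reassemble most-significant byte first: C9 1C C8 87 → 0xC91CC887.
0xC91CC887 = 3374106759.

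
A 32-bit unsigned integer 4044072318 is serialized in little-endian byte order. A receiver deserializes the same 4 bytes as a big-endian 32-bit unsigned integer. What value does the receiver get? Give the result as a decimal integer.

2124745713

4044072318 in 32-bit hexadecimal is 0xF10BA57E.
Stored little-endian, the bytes at ascending addresses are 7E A5 0B F1.
Read back as big-endian, the last byte is least significant, giving 0x7EA50BF1.
0x7EA50BF1 = 2124745713.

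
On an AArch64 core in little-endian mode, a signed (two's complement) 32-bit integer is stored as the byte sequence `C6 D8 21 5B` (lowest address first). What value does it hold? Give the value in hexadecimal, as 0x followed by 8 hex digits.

0x5B21D8C6

Little-endian stores the least-significant byte at the lowest address.
Reassemble most-significant byte first: 5B 21 D8 C6 → 0x5B21D8C6.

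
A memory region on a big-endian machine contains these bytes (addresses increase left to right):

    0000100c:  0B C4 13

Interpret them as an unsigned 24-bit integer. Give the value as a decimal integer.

771091

Big-endian: lowest address holds the most-significant byte.
The bytes are already most-significant first: 0x0BC413.
0x0BC413 = 771091.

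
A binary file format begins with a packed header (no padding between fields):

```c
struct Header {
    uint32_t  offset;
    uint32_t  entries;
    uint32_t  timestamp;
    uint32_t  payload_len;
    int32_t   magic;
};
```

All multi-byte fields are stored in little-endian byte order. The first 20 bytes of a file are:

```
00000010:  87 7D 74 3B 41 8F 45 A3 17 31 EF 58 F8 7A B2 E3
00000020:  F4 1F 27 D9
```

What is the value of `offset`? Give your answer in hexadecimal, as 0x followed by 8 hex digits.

`offset` is the first field, at byte offset 0, occupying 4 bytes.
Bytes at offsets 0..3: 87 7D 74 3B.
Little-endian stores the least-significant byte at the lowest address.
Reassemble most-significant byte first: 3B 74 7D 87 → 0x3B747D87.

0x3B747D87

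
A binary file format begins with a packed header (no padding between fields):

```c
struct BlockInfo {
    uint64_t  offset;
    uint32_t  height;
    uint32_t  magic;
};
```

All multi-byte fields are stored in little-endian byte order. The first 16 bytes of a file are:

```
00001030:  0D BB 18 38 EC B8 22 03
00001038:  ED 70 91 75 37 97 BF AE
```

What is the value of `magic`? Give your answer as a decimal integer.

`magic` follows `offset` (8 B), `height` (4 B), so it starts at offset 8 + 4 = 12 and occupies 4 bytes.
Bytes at offsets 12..15: 37 97 BF AE.
Little-endian: lowest address holds the least-significant byte.
Reassemble most-significant byte first: AE BF 97 37 → 0xAEBF9737.
0xAEBF9737 = 2931791671.

2931791671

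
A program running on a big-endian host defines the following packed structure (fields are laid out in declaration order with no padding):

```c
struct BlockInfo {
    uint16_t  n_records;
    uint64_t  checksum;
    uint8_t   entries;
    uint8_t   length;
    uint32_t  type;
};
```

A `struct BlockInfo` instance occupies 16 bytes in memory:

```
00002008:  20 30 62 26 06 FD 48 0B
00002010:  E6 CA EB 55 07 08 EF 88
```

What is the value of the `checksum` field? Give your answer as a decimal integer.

`checksum` follows `n_records` (2 bytes), so it starts at byte offset 2 and occupies 8 bytes.
Bytes at offsets 2..9: 62 26 06 FD 48 0B E6 CA.
Big-endian: lowest address holds the most-significant byte.
The bytes are already most-significant first: 0x622606FD480BE6CA.
0x622606FD480BE6CA = 7072347949737174730.

7072347949737174730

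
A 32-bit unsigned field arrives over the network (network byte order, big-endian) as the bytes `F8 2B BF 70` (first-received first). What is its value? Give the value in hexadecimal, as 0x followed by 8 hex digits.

Big-endian stores the most-significant byte at the lowest address.
The bytes are already most-significant first: 0xF82BBF70.

0xF82BBF70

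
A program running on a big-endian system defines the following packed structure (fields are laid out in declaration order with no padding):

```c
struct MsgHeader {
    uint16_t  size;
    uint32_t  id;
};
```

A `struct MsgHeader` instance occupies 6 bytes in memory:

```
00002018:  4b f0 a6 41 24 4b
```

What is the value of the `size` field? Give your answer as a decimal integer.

19440

`size` is the first field, at byte offset 0, occupying 2 bytes.
Bytes at offsets 0..1: 4B F0.
In big-endian order the high byte comes first in memory.
The bytes are already most-significant first: 0x4BF0.
0x4BF0 = 19440.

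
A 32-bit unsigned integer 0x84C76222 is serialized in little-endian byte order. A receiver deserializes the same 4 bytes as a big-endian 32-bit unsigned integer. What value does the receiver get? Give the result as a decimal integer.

576898948

Stored little-endian, the bytes at ascending addresses are 22 62 C7 84.
Read back as big-endian, the last byte is least significant, giving 0x2262C784.
0x2262C784 = 576898948.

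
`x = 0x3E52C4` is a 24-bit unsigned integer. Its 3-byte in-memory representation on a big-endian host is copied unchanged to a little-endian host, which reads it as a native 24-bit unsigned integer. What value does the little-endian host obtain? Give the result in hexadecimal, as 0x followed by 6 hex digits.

Stored big-endian, the bytes at ascending addresses are 3E 52 C4.
Read back as little-endian, the first byte is least significant, giving 0xC4523E.

0xC4523E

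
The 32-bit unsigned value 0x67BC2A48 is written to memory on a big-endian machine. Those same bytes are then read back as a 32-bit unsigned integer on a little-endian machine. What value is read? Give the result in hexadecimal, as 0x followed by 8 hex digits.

0x482ABC67

Stored big-endian, the bytes at ascending addresses are 67 BC 2A 48.
Read back as little-endian, the first byte is least significant, giving 0x482ABC67.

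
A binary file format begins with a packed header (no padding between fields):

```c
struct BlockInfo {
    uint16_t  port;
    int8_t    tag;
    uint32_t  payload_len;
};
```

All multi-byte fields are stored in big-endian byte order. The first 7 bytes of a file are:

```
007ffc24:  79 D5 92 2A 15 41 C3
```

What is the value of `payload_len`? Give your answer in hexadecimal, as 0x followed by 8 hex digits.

0x2A1541C3

`payload_len` follows `port` (2 B), `tag` (1 B), so it starts at offset 2 + 1 = 3 and occupies 4 bytes.
Bytes at offsets 3..6: 2A 15 41 C3.
In big-endian order the high byte comes first in memory.
The bytes are already most-significant first: 0x2A1541C3.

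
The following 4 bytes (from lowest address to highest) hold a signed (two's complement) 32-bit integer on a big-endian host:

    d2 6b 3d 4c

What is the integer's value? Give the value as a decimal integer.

Big-endian: lowest address holds the most-significant byte.
The bytes are already most-significant first: 0xD26B3D4C.
Top bit is set, so as a signed 32-bit value this is 0xD26B3D4C − 2^32 = -764723892.

-764723892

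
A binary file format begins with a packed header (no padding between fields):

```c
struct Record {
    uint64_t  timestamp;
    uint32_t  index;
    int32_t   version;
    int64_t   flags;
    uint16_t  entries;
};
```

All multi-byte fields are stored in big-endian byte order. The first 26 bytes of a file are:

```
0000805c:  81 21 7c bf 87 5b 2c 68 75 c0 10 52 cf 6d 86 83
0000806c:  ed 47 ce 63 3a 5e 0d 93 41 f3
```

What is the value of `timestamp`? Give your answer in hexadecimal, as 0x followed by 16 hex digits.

`timestamp` is the first field, at byte offset 0, occupying 8 bytes.
Bytes at offsets 0..7: 81 21 7C BF 87 5B 2C 68.
In big-endian order the high byte comes first in memory.
The bytes are already most-significant first: 0x81217CBF875B2C68.

0x81217CBF875B2C68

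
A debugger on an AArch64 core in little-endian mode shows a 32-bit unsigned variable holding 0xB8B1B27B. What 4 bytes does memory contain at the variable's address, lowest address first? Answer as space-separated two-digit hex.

7B B2 B1 B8

Split into bytes (most-significant first): B8 B1 B2 7B.
In little-endian order the low byte comes first in memory.
So at ascending addresses the bytes are 7B B2 B1 B8.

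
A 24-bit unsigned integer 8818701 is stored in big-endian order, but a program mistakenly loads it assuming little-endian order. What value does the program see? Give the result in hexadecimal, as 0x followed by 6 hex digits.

0x0D9086

8818701 in 24-bit hexadecimal is 0x86900D.
Stored big-endian, the bytes at ascending addresses are 86 90 0D.
Read back as little-endian, the first byte is least significant, giving 0x0D9086.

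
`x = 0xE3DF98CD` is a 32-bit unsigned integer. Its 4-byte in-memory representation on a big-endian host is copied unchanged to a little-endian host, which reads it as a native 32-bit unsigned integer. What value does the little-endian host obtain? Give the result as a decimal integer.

Stored big-endian, the bytes at ascending addresses are E3 DF 98 CD.
Read back as little-endian, the first byte is least significant, giving 0xCD98DFE3.
0xCD98DFE3 = 3449348067.

3449348067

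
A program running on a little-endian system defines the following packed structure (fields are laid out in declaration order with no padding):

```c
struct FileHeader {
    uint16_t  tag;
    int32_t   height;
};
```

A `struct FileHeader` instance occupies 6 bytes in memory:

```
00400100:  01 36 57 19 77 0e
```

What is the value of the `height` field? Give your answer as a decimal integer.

`height` follows `tag` (2 bytes), so it starts at byte offset 2 and occupies 4 bytes.
Bytes at offsets 2..5: 57 19 77 0E.
Little-endian: lowest address holds the least-significant byte.
Reassemble most-significant byte first: 0E 77 19 57 → 0x0E771957.
0x0E771957 = 242686295.

242686295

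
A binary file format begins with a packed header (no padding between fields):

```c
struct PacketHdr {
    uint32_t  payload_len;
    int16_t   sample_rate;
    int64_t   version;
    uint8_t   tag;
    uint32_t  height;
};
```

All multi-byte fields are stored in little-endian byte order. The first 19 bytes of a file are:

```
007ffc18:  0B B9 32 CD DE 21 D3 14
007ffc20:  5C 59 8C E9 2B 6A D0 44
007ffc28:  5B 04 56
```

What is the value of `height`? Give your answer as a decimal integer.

1443126084

`height` follows `payload_len` (4 B), `sample_rate` (2 B), `version` (8 B), `tag` (1 B), so it starts at offset 4 + 2 + 8 + 1 = 15 and occupies 4 bytes.
Bytes at offsets 15..18: 44 5B 04 56.
Little-endian: lowest address holds the least-significant byte.
Reassemble most-significant byte first: 56 04 5B 44 → 0x56045B44.
0x56045B44 = 1443126084.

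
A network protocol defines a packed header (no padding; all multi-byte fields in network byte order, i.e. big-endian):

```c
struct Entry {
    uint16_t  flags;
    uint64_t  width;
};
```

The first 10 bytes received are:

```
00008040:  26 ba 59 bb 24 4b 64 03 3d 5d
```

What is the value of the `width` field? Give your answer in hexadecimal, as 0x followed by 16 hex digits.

`width` follows `flags` (2 bytes), so it starts at byte offset 2 and occupies 8 bytes.
Bytes at offsets 2..9: 59 BB 24 4B 64 03 3D 5D.
In big-endian order the high byte comes first in memory.
The bytes are already most-significant first: 0x59BB244B64033D5D.

0x59BB244B64033D5D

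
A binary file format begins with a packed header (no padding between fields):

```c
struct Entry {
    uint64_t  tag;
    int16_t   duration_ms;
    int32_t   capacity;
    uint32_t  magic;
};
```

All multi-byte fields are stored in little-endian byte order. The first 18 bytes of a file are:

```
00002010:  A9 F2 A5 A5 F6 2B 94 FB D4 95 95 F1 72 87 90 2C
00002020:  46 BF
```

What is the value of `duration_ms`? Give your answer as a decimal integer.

`duration_ms` follows `tag` (8 bytes), so it starts at byte offset 8 and occupies 2 bytes.
Bytes at offsets 8..9: D4 95.
In little-endian order the low byte comes first in memory.
Reassemble most-significant byte first: 95 D4 → 0x95D4.
Top bit is set, so as a signed 16-bit value this is 0x95D4 − 2^16 = -27180.

-27180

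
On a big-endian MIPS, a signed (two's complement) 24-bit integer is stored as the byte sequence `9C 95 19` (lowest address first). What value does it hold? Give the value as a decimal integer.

-6515431

In big-endian order the high byte comes first in memory.
The bytes are already most-significant first: 0x9C9519.
Top bit is set, so as a signed 24-bit value this is 0x9C9519 − 2^24 = -6515431.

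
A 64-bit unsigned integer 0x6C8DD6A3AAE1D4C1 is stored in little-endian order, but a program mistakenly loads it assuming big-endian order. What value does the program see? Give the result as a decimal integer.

Stored little-endian, the bytes at ascending addresses are C1 D4 E1 AA A3 D6 8D 6C.
Read back as big-endian, the last byte is least significant, giving 0xC1D4E1AAA3D68D6C.
0xC1D4E1AAA3D68D6C = 13967036467392187756.

13967036467392187756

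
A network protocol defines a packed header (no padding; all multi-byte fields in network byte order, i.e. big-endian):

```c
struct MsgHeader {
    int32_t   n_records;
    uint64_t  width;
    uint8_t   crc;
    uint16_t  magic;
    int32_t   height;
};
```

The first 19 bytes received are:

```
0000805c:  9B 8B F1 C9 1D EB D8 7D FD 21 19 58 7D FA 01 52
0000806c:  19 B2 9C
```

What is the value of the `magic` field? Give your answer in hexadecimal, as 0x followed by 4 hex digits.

0xFA01

`magic` follows `n_records` (4 B), `width` (8 B), `crc` (1 B), so it starts at offset 4 + 8 + 1 = 13 and occupies 2 bytes.
Bytes at offsets 13..14: FA 01.
Big-endian stores the most-significant byte at the lowest address.
The bytes are already most-significant first: 0xFA01.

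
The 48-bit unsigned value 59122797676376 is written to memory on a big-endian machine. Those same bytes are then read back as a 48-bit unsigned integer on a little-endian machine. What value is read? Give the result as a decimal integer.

59122797676376 in 48-bit hexadecimal is 0x35C5995A8758.
Stored big-endian, the bytes at ascending addresses are 35 C5 99 5A 87 58.
Read back as little-endian, the first byte is least significant, giving 0x58875A99C535.
0x58875A99C535 = 97338363856181.

97338363856181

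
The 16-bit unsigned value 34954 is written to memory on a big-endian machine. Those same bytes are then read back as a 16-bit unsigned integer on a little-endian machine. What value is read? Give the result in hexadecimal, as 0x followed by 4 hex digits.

0x8A88

34954 in 16-bit hexadecimal is 0x888A.
Stored big-endian, the bytes at ascending addresses are 88 8A.
Read back as little-endian, the first byte is least significant, giving 0x8A88.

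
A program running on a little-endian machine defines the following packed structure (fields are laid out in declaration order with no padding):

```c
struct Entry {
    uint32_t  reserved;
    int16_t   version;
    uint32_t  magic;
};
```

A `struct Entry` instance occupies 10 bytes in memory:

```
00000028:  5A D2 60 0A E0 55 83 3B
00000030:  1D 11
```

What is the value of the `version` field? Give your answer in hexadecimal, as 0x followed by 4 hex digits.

0x55E0

`version` follows `reserved` (4 bytes), so it starts at byte offset 4 and occupies 2 bytes.
Bytes at offsets 4..5: E0 55.
In little-endian order the low byte comes first in memory.
Reassemble most-significant byte first: 55 E0 → 0x55E0.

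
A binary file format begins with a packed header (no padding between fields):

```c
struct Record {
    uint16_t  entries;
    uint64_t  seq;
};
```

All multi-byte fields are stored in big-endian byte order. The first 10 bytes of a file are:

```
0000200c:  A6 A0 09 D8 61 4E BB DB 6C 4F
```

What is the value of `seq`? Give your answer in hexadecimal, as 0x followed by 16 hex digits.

0x09D8614EBBDB6C4F

`seq` follows `entries` (2 bytes), so it starts at byte offset 2 and occupies 8 bytes.
Bytes at offsets 2..9: 09 D8 61 4E BB DB 6C 4F.
Big-endian stores the most-significant byte at the lowest address.
The bytes are already most-significant first: 0x09D8614EBBDB6C4F.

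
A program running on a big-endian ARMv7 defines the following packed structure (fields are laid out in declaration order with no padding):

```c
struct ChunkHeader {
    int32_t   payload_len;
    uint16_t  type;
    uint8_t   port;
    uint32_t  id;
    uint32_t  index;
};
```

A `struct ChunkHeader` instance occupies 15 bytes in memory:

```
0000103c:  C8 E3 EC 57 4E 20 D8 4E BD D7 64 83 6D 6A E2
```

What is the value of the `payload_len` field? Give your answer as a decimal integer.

-924586921

`payload_len` is the first field, at byte offset 0, occupying 4 bytes.
Bytes at offsets 0..3: C8 E3 EC 57.
Big-endian stores the most-significant byte at the lowest address.
The bytes are already most-significant first: 0xC8E3EC57.
Top bit is set, so as a signed 32-bit value this is 0xC8E3EC57 − 2^32 = -924586921.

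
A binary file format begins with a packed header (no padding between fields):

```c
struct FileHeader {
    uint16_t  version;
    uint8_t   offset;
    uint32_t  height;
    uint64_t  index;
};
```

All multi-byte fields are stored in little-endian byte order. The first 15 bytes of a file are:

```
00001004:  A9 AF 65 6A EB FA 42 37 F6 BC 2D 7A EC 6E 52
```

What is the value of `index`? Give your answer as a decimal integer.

`index` follows `version` (2 B), `offset` (1 B), `height` (4 B), so it starts at offset 2 + 1 + 4 = 7 and occupies 8 bytes.
Bytes at offsets 7..14: 37 F6 BC 2D 7A EC 6E 52.
Little-endian stores the least-significant byte at the lowest address.
Reassemble most-significant byte first: 52 6E EC 7A 2D BC F6 37 → 0x526EEC7A2DBCF637.
0x526EEC7A2DBCF637 = 5939944968045786679.

5939944968045786679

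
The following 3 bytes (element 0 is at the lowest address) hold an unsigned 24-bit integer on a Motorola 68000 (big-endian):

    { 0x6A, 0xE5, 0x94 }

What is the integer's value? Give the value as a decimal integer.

In big-endian order the high byte comes first in memory.
The bytes are already most-significant first: 0x6AE594.
0x6AE594 = 7005588.

7005588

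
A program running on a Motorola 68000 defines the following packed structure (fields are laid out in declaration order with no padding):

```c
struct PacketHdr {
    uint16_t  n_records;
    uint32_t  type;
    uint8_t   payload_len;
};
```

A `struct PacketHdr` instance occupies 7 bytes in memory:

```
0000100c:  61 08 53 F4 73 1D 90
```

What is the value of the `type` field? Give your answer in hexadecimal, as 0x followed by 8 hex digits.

`type` follows `n_records` (2 bytes), so it starts at byte offset 2 and occupies 4 bytes.
Bytes at offsets 2..5: 53 F4 73 1D.
Big-endian: lowest address holds the most-significant byte.
The bytes are already most-significant first: 0x53F4731D.

0x53F4731D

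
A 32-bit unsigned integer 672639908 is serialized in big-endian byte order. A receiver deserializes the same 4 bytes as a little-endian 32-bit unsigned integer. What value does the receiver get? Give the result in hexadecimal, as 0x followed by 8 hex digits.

0xA4AB1728

672639908 in 32-bit hexadecimal is 0x2817ABA4.
Stored big-endian, the bytes at ascending addresses are 28 17 AB A4.
Read back as little-endian, the first byte is least significant, giving 0xA4AB1728.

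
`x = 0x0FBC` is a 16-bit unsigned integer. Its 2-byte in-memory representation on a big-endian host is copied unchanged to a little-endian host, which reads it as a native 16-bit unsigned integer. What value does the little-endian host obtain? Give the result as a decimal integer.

48143

Stored big-endian, the bytes at ascending addresses are 0F BC.
Read back as little-endian, the first byte is least significant, giving 0xBC0F.
0xBC0F = 48143.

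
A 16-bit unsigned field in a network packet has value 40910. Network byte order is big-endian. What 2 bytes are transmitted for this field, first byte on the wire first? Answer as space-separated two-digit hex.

9F CE

40910 in hexadecimal, padded to 16 bits, is 0x9FCE.
Split into bytes (most-significant first): 9F CE.
Big-endian: lowest address holds the most-significant byte.
So the memory order matches the most-significant-first order: 9F CE.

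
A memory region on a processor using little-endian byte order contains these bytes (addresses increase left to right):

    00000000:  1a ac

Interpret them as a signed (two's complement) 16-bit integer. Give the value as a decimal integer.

In little-endian order the low byte comes first in memory.
Reassemble most-significant byte first: AC 1A → 0xAC1A.
Top bit is set, so as a signed 16-bit value this is 0xAC1A − 2^16 = -21478.

-21478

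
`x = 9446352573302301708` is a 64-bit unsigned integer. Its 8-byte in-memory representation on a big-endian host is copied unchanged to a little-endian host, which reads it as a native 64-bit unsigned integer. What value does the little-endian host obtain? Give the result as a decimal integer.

9446352573302301708 in 64-bit hexadecimal is 0x83182F9DD2C7E40C.
Stored big-endian, the bytes at ascending addresses are 83 18 2F 9D D2 C7 E4 0C.
Read back as little-endian, the first byte is least significant, giving 0x0CE4C7D29D2F1883.
0x0CE4C7D29D2F1883 = 929087130539333763.

929087130539333763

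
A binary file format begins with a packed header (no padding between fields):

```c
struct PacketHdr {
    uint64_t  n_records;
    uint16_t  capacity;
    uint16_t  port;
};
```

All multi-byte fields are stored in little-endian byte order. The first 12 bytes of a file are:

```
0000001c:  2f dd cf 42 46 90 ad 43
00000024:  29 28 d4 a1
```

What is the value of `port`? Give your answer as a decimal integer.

41428

`port` follows `n_records` (8 B), `capacity` (2 B), so it starts at offset 8 + 2 = 10 and occupies 2 bytes.
Bytes at offsets 10..11: D4 A1.
Little-endian: lowest address holds the least-significant byte.
Reassemble most-significant byte first: A1 D4 → 0xA1D4.
0xA1D4 = 41428.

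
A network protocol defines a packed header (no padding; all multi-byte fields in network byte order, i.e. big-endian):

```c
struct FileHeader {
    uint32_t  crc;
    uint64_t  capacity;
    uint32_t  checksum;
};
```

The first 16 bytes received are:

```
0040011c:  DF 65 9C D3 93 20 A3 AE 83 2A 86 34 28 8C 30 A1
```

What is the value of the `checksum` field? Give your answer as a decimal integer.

680276129

`checksum` follows `crc` (4 B), `capacity` (8 B), so it starts at offset 4 + 8 = 12 and occupies 4 bytes.
Bytes at offsets 12..15: 28 8C 30 A1.
In big-endian order the high byte comes first in memory.
The bytes are already most-significant first: 0x288C30A1.
0x288C30A1 = 680276129.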